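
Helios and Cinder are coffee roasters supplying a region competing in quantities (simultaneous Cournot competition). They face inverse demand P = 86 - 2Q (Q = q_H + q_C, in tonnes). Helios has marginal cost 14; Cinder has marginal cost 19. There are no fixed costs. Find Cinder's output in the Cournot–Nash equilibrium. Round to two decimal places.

10.33

Helios's profit: π_H = (86 - 2Q)q_H - (14q_H). Setting ∂π_H/∂q_H = 0: 72 - 4q_H - 2(q_C) = 0.
Cinder's first-order condition: 67 - 4q_C - 2(q_H) = 0.
Rearranging gives the reaction functions q_H = (72 - 2q_C)/4 and q_C = (67 - 2q_H)/4.
Substituting one into the other gives q_H = 77/6 and q_C = 31/3.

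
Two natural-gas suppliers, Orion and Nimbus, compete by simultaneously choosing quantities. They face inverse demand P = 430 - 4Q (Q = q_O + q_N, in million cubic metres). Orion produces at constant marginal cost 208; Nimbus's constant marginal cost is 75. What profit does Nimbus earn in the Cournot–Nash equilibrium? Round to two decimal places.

Orion's profit: π_O = (430 - 4Q)q_O - (208q_O). Setting ∂π_O/∂q_O = 0: 222 - 8q_O - 4(q_N) = 0.
Nimbus's profit: π_N = (430 - 4Q)q_N - (75q_N). Setting ∂π_N/∂q_N = 0: 355 - 8q_N - 4(q_O) = 0.
So q_O = (222 - 4q_N)/8 and q_N = (355 - 4q_O)/8.
Solving the pair: q_O = 89/12, q_N = 122/3.
Price P = 430 - 4·(577/12) = 713/3.
Nimbus's profit: (713/3 - 75)·(122/3) = 6615.1111.

6615.11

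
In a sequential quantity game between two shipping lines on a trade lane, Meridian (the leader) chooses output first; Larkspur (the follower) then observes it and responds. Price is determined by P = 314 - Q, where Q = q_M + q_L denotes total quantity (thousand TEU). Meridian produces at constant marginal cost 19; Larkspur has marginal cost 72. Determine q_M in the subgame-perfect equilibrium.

174

The follower Larkspur best-responds to any q_M: π_L = (314 - Q)q_L - 72q_L.
Setting the follower's marginal profit to zero, 242 - q_M - 2q_L = 0, i.e. q_L = (242 - q_M)/2.
Meridian substitutes q_L(q_M) into its own profit: π_M = q_M(314 - q_M - (242 - q_M)/2) - 19q_M = (193 - (1/2)q_M)q_M - 19q_M.
Maximising: ∂π_M/∂q_M = 174 - q_M = 0, giving q_M = 174.
Then q_L = (242 - 174)/2 = 34.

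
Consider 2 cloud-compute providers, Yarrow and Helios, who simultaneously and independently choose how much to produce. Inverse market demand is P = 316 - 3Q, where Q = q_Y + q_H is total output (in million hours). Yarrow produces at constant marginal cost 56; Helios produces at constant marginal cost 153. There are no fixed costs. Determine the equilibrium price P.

Yarrow's profit: π_Y = (316 - 3Q)q_Y - (56q_Y). Setting ∂π_Y/∂q_Y = 0: 260 - 6q_Y - 3(q_H) = 0.
Helios's first-order condition: 163 - 6q_H - 3(q_Y) = 0.
Rearranging gives the reaction functions q_Y = (260 - 3q_H)/6 and q_H = (163 - 3q_Y)/6.
Substituting one into the other gives q_Y = 119/3 and q_H = 22/3.
Total output Q = 47, so price P = 316 - 3·47 = 175.

175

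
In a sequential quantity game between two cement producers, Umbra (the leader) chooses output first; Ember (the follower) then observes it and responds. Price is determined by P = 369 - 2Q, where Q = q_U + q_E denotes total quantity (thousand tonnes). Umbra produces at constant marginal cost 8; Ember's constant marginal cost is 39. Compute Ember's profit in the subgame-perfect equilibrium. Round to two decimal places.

2244.50

Solve by backward induction. Given q_U, the follower Ember maximises π_E = (369 - 2q_U - 2q_E)q_E - 39q_E.
Follower FOC: 330 - 2q_U - 4q_E = 0, so q_E(q_U) = (330 - 2q_U)/4.
The leader anticipates this reaction. Substituting into P = 369 - 2Q gives P = 204 - q_U, so π_U = (204 - q_U)q_U - 8q_U.
Leader FOC: 196 - 2q_U = 0, so q_U = 98.
Then q_E = (330 - 2·98)/4 = 67/2.
Price P = 369 - 2·(263/2) = 106.
Ember's profit: (106 - 39)·(67/2) = 2244.5000.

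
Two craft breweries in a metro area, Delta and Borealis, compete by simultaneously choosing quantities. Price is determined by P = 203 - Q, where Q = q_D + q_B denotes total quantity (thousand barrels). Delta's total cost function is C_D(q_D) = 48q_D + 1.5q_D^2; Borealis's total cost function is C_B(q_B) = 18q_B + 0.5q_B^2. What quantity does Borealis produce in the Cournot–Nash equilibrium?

55

Delta's profit: π_D = (203 - Q)q_D - (48q_D + (3/2)q_D²). Setting ∂π_D/∂q_D = 0: 155 - 5q_D - (q_B) = 0.
Borealis's profit: π_B = (203 - Q)q_B - (18q_B + (1/2)q_B²). Setting ∂π_B/∂q_B = 0: 185 - 3q_B - (q_D) = 0.
So q_D = (155 - q_B)/5 and q_B = (185 - q_D)/3.
Solving the pair: q_D = 20, q_B = 55.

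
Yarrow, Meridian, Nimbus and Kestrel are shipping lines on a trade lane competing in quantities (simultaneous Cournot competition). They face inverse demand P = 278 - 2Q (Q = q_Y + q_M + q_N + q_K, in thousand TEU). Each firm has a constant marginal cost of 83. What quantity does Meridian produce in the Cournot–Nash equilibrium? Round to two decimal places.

19.50

A representative firm's profit is π_i = q_i(278 - 2Q) - 83q_i.
Setting ∂π_i/∂q_i = 0 with rivals' quantities fixed: 195 - 4q_i - 2·Σ_{j≠i} q_j = 0.
With identical firms every q_j equals q_i, so Σ_{j≠i} q_j = 3q_i and 195 = 10q_i, giving q_i = 39/2.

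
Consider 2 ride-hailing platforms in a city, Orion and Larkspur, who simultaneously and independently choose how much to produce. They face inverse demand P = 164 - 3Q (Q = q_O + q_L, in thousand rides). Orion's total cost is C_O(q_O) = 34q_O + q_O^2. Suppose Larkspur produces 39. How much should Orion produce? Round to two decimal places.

1.63

With the rival's output fixed at 39, Orion's profit is π_O = (164 - 3·39 - 3q_O)q_O - (34q_O + q_O²) = (47 - 3q_O)q_O - (34q_O + q_O²).
∂π_O/∂q_O = 13 - 8q_O = 0, so q_O = 13/8.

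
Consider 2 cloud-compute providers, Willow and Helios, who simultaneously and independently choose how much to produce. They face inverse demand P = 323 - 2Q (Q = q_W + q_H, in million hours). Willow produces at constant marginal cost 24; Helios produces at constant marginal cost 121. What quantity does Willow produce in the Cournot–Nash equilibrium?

66

Willow's profit: π_W = (323 - 2Q)q_W - (24q_W). Setting ∂π_W/∂q_W = 0: 299 - 4q_W - 2(q_H) = 0.
Helios's profit: π_H = (323 - 2Q)q_H - (121q_H). Setting ∂π_H/∂q_H = 0: 202 - 4q_H - 2(q_W) = 0.
Best responses: q_W = (299 - 2q_H)/4, q_H = (202 - 2q_W)/4.
Solving the pair: q_W = 66, q_H = 35/2.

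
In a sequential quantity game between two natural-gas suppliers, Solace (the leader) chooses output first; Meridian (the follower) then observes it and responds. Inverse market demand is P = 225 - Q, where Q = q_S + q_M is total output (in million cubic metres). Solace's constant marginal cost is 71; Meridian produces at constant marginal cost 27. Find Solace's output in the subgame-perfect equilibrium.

Solve by backward induction. Given q_S, the follower Meridian maximises π_M = (225 - q_S - q_M)q_M - 27q_M.
Follower FOC: 198 - q_S - 2q_M = 0, so q_M(q_S) = (198 - q_S)/2.
Solace substitutes q_M(q_S) into its own profit: π_S = q_S(225 - q_S - (198 - q_S)/2) - 71q_S = (126 - (1/2)q_S)q_S - 71q_S.
Leader FOC: 55 - q_S = 0, so q_S = 55.
Then q_M = (198 - 55)/2 = 143/2.

55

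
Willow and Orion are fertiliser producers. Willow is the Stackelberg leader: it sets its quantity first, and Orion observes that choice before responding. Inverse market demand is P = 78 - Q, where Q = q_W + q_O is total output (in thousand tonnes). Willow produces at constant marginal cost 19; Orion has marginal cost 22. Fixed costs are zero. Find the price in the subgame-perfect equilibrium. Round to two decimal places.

34.50

Solve by backward induction. Given q_W, the follower Orion maximises π_O = (78 - q_W - q_O)q_O - 22q_O.
Follower FOC: 56 - q_W - 2q_O = 0, so q_O(q_W) = (56 - q_W)/2.
The leader anticipates this reaction. Substituting into P = 78 - Q gives P = 50 - (1/2)q_W, so π_W = (50 - (1/2)q_W)q_W - 19q_W.
The leader's first-order condition 31 - q_W = 0 yields q_W = 31.
Then q_O = (56 - 31)/2 = 25/2.
Total output Q = 87/2, so price P = 78 - 87/2 = 69/2.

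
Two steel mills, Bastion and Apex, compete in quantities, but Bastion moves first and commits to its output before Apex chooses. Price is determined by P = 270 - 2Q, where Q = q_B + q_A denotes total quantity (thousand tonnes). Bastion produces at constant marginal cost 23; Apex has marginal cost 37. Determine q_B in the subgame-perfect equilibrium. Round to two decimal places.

Solve by backward induction. Given q_B, the follower Apex maximises π_A = (270 - 2q_B - 2q_A)q_A - 37q_A.
Setting the follower's marginal profit to zero, 233 - 2q_B - 4q_A = 0, i.e. q_A = (233 - 2q_B)/4.
Bastion substitutes q_A(q_B) into its own profit: π_B = q_B(270 - 2q_B - (233 - 2q_B)/2) - 23q_B = (307/2 - q_B)q_B - 23q_B.
Maximising: ∂π_B/∂q_B = 261/2 - 2q_B = 0, giving q_B = 261/4.
Then q_A = (233 - 2·(261/4))/4 = 205/8.

65.25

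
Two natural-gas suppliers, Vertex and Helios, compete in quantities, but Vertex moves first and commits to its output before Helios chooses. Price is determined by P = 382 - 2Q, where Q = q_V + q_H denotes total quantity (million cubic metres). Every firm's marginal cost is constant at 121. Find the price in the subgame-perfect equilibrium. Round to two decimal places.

Solve by backward induction. Given q_V, the follower Helios maximises π_H = (382 - 2q_V - 2q_H)q_H - 121q_H.
Setting the follower's marginal profit to zero, 261 - 2q_V - 4q_H = 0, i.e. q_H = (261 - 2q_V)/4.
The leader anticipates this reaction. Substituting into P = 382 - 2Q gives P = 503/2 - q_V, so π_V = (503/2 - q_V)q_V - 121q_V.
Maximising: ∂π_V/∂q_V = 261/2 - 2q_V = 0, giving q_V = 261/4.
Then q_H = (261 - 2·(261/4))/4 = 261/8.
Total output Q = 783/8, so price P = 382 - 2·(783/8) = 745/4.

186.25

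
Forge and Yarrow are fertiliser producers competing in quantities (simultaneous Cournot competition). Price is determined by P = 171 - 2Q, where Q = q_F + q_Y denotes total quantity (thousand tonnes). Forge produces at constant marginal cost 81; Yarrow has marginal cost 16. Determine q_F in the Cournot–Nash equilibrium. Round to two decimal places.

Forge's profit: π_F = (171 - 2Q)q_F - (81q_F). Setting ∂π_F/∂q_F = 0: 90 - 4q_F - 2(q_Y) = 0.
Yarrow's first-order condition: 155 - 4q_Y - 2(q_F) = 0.
Best responses: q_F = (90 - 2q_Y)/4, q_Y = (155 - 2q_F)/4.
Solving the pair: q_F = 25/6, q_Y = 110/3.

4.17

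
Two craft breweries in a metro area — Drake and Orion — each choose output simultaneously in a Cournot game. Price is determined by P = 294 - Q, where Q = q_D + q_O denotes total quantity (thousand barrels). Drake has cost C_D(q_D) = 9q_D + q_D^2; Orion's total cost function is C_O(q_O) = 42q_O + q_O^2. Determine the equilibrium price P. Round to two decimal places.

186.60

Drake's profit: π_D = (294 - Q)q_D - (9q_D + q_D²). Setting ∂π_D/∂q_D = 0: 285 - 4q_D - (q_O) = 0.
Orion's profit: π_O = (294 - Q)q_O - (42q_O + q_O²). Setting ∂π_O/∂q_O = 0: 252 - 4q_O - (q_D) = 0.
So q_D = (285 - q_O)/4 and q_O = (252 - q_D)/4.
Substituting one into the other gives q_D = 296/5 and q_O = 241/5.
Total output Q = 537/5, so price P = 294 - 537/5 = 933/5.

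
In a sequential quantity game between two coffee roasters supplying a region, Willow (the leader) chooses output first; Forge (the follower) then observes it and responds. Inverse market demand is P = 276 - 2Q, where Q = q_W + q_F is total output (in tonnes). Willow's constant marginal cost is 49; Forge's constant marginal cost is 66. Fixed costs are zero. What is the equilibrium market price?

110

Solve by backward induction. Given q_W, the follower Forge maximises π_F = (276 - 2q_W - 2q_F)q_F - 66q_F.
Setting the follower's marginal profit to zero, 210 - 2q_W - 4q_F = 0, i.e. q_F = (210 - 2q_W)/4.
The leader anticipates this reaction. Substituting into P = 276 - 2Q gives P = 171 - q_W, so π_W = (171 - q_W)q_W - 49q_W.
Leader FOC: 122 - 2q_W = 0, so q_W = 61.
Then q_F = (210 - 2·61)/4 = 22.
Total output Q = 83, so price P = 276 - 2·83 = 110.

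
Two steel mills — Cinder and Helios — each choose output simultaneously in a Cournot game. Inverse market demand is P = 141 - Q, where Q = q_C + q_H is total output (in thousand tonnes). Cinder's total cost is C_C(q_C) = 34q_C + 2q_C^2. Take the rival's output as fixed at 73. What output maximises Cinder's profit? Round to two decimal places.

With the rival's output fixed at 73, Cinder's profit is π_C = (141 - 73 - q_C)q_C - (34q_C + 2q_C²) = (68 - q_C)q_C - (34q_C + 2q_C²).
∂π_C/∂q_C = 34 - 6q_C = 0, so q_C = 17/3.

5.67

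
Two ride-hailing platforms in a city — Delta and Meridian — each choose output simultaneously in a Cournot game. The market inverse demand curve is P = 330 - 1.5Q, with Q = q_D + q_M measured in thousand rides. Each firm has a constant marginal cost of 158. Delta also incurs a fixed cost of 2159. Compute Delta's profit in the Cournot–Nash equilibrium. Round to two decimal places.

32.41

A representative firm's profit is π_i = q_i(330 - 1.5Q) - 158q_i.
Setting ∂π_i/∂q_i = 0 with rivals' quantities fixed: 172 - 3q_i - (3/2)q_j = 0.
With identical firms every q_j equals q_i, so q_j = q_i and 172 = (9/2)q_i, giving q_i = 344/9.
Price P = 330 - (3/2)·(688/9) = 646/3.
Delta's profit: (646/3 - 158)·(344/9) - 2159 = 875/27.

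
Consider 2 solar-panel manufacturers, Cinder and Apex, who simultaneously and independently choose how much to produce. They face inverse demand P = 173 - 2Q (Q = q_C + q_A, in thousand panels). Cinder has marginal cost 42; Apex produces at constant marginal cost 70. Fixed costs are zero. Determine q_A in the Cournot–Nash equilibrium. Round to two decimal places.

12.50

Cinder's profit: π_C = (173 - 2Q)q_C - (42q_C). Setting ∂π_C/∂q_C = 0: 131 - 4q_C - 2(q_A) = 0.
Apex's first-order condition: 103 - 4q_A - 2(q_C) = 0.
Best responses: q_C = (131 - 2q_A)/4, q_A = (103 - 2q_C)/4.
Substituting one into the other gives q_C = 53/2 and q_A = 25/2.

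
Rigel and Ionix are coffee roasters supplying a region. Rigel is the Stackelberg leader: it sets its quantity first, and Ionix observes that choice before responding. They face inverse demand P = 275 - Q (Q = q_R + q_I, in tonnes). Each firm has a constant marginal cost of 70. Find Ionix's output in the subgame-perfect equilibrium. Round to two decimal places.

The follower Ionix best-responds to any q_R: π_I = (275 - Q)q_I - 70q_I.
∂π_I/∂q_I = 205 - q_R - 2q_I = 0 gives the reaction function q_I = (205 - q_R)/2.
Rigel substitutes q_I(q_R) into its own profit: π_R = q_R(275 - q_R - (205 - q_R)/2) - 70q_R = (345/2 - (1/2)q_R)q_R - 70q_R.
The leader's first-order condition 205/2 - q_R = 0 yields q_R = 205/2.
Then q_I = (205 - 205/2)/2 = 205/4.

51.25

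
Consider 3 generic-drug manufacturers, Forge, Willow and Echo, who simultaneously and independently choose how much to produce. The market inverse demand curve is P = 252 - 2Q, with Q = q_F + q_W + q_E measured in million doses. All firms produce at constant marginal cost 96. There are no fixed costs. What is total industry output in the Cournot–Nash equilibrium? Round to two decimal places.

58.50

A representative firm's profit is π_i = q_i(252 - 2Q) - 96q_i.
Setting ∂π_i/∂q_i = 0 with rivals' quantities fixed: 156 - 4q_i - 2·Σ_{j≠i} q_j = 0.
With identical firms every q_j equals q_i, so Σ_{j≠i} q_j = 2q_i and 156 = 8q_i, giving q_i = 39/2.
Total output Q = 39/2 + 39/2 + 39/2 = 117/2.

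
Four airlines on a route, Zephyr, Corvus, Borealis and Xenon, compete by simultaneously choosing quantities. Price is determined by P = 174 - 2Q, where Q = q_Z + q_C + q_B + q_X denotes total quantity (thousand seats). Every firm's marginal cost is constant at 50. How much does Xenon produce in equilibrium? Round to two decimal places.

A representative firm's profit is π_i = q_i(174 - 2Q) - 50q_i.
Setting ∂π_i/∂q_i = 0 with rivals' quantities fixed: 124 - 4q_i - 2·Σ_{j≠i} q_j = 0.
By symmetry each firm produces the same amount; substituting Σ_{j≠i} q_j = 3q_i yields q_i = 124/10 = 62/5.

12.40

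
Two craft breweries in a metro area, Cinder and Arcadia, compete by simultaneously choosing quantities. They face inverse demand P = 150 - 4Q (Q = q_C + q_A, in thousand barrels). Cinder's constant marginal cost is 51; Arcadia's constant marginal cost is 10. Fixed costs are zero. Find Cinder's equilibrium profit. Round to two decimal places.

93.44

Cinder's profit: π_C = (150 - 4Q)q_C - (51q_C). Setting ∂π_C/∂q_C = 0: 99 - 8q_C - 4(q_A) = 0.
Arcadia's first-order condition: 140 - 8q_A - 4(q_C) = 0.
So q_C = (99 - 4q_A)/8 and q_A = (140 - 4q_C)/8.
Solving the pair: q_C = 29/6, q_A = 181/12.
Price P = 150 - 4·(239/12) = 211/3.
Cinder's profit: (211/3 - 51)·(29/6) = 841/9.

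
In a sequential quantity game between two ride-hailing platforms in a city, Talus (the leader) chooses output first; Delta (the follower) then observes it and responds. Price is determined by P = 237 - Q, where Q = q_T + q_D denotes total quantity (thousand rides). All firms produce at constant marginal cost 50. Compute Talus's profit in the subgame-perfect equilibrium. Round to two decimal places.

Solve by backward induction. Given q_T, the follower Delta maximises π_D = (237 - q_T - q_D)q_D - 50q_D.
Setting the follower's marginal profit to zero, 187 - q_T - 2q_D = 0, i.e. q_D = (187 - q_T)/2.
Talus substitutes q_D(q_T) into its own profit: π_T = q_T(237 - q_T - (187 - q_T)/2) - 50q_T = (287/2 - (1/2)q_T)q_T - 50q_T.
Maximising: ∂π_T/∂q_T = 187/2 - q_T = 0, giving q_T = 187/2.
Then q_D = (187 - 187/2)/2 = 187/4.
Price P = 237 - 561/4 = 387/4.
Talus's profit: (387/4 - 50)·(187/2) = 4371.1250.

4371.13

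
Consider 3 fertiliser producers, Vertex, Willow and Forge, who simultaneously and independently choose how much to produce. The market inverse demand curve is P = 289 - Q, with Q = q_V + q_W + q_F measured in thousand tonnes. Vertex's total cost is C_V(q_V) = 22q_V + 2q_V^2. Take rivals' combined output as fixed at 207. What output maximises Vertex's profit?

10

With rivals' combined output fixed at 207, Vertex's profit is π_V = (289 - 207 - q_V)q_V - (22q_V + 2q_V²) = (82 - q_V)q_V - (22q_V + 2q_V²).
∂π_V/∂q_V = 60 - 6q_V = 0, so q_V = 10.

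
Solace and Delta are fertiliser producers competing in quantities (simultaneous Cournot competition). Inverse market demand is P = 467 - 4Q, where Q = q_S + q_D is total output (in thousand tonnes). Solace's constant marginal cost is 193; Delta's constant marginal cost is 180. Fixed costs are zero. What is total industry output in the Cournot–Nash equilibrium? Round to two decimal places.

46.75

Solace's profit: π_S = (467 - 4Q)q_S - (193q_S). Setting ∂π_S/∂q_S = 0: 274 - 8q_S - 4(q_D) = 0.
Delta's profit: π_D = (467 - 4Q)q_D - (180q_D). Setting ∂π_D/∂q_D = 0: 287 - 8q_D - 4(q_S) = 0.
Best responses: q_S = (274 - 4q_D)/8, q_D = (287 - 4q_S)/8.
Substituting one into the other gives q_S = 87/4 and q_D = 25.
Total output Q = 87/4 + 25 = 187/4.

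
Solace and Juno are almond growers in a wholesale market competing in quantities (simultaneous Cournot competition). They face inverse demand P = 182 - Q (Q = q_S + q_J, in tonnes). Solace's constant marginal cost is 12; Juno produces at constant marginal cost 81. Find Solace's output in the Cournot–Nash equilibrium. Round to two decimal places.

79.67

Solace's profit: π_S = (182 - Q)q_S - (12q_S). Setting ∂π_S/∂q_S = 0: 170 - 2q_S - (q_J) = 0.
Juno's first-order condition: 101 - 2q_J - (q_S) = 0.
So q_S = (170 - q_J)/2 and q_J = (101 - q_S)/2.
Solving the pair: q_S = 239/3, q_J = 32/3.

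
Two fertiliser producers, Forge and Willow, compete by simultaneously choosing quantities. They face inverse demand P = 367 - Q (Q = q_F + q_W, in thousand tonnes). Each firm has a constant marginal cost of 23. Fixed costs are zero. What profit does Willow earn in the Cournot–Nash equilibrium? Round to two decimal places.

A representative firm's profit is π_i = q_i(367 - Q) - 23q_i.
Setting ∂π_i/∂q_i = 0 with rivals' quantities fixed: 344 - 2q_i - q_j = 0.
With identical firms every q_j equals q_i, so q_j = q_i and 344 = 3q_i, giving q_i = 344/3.
Price P = 367 - 688/3 = 413/3.
Willow's profit: (413/3 - 23)·(344/3) = 13148.4444.

13148.44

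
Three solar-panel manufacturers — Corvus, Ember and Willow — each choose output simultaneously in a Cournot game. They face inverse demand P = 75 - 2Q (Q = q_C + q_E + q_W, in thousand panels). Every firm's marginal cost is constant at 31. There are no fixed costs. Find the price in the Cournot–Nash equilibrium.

Each firm earns π_i = (75 - 2Q)q_i - 31q_i.
Setting ∂π_i/∂q_i = 0 with rivals' quantities fixed: 44 - 4q_i - 2·Σ_{j≠i} q_j = 0.
With identical firms every q_j equals q_i, so Σ_{j≠i} q_j = 2q_i and 44 = 8q_i, giving q_i = 11/2.
Total output Q = 33/2, so price P = 75 - 2·(33/2) = 42.

42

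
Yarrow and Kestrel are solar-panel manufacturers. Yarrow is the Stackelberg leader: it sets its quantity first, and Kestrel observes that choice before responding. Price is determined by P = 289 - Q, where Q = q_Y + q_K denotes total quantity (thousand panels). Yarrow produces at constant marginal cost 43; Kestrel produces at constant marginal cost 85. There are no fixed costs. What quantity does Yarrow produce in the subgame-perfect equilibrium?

Solve by backward induction. Given q_Y, the follower Kestrel maximises π_K = (289 - q_Y - q_K)q_K - 85q_K.
∂π_K/∂q_K = 204 - q_Y - 2q_K = 0 gives the reaction function q_K = (204 - q_Y)/2.
The leader anticipates this reaction. Substituting into P = 289 - Q gives P = 187 - (1/2)q_Y, so π_Y = (187 - (1/2)q_Y)q_Y - 43q_Y.
Leader FOC: 144 - q_Y = 0, so q_Y = 144.
Then q_K = (204 - 144)/2 = 30.

144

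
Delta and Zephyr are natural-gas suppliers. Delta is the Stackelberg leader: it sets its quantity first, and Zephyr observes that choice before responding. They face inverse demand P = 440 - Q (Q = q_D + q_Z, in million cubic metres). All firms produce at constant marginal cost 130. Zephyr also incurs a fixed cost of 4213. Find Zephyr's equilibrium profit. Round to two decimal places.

1793.25

The follower Zephyr best-responds to any q_D: π_Z = (440 - Q)q_Z - 130q_Z.
Follower FOC: 310 - q_D - 2q_Z = 0, so q_Z(q_D) = (310 - q_D)/2.
The leader anticipates this reaction. Substituting into P = 440 - Q gives P = 285 - (1/2)q_D, so π_D = (285 - (1/2)q_D)q_D - 130q_D.
The leader's first-order condition 155 - q_D = 0 yields q_D = 155.
Then q_Z = (310 - 155)/2 = 155/2.
Price P = 440 - 465/2 = 415/2.
Zephyr's profit: (415/2 - 130)·(155/2) - 4213 = 1793.2500.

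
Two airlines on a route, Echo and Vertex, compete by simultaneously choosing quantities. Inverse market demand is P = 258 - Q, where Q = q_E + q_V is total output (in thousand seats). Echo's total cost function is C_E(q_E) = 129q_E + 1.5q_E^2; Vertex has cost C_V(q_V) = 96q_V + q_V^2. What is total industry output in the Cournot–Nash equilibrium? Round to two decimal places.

54.47

Echo's profit: π_E = (258 - Q)q_E - (129q_E + (3/2)q_E²). Setting ∂π_E/∂q_E = 0: 129 - 5q_E - (q_V) = 0.
Vertex's profit: π_V = (258 - Q)q_V - (96q_V + q_V²). Setting ∂π_V/∂q_V = 0: 162 - 4q_V - (q_E) = 0.
Rearranging gives the reaction functions q_E = (129 - q_V)/5 and q_V = (162 - q_E)/4.
Substituting one into the other gives q_E = 354/19 and q_V = 681/19.
Total output Q = 354/19 + 681/19 = 1035/19.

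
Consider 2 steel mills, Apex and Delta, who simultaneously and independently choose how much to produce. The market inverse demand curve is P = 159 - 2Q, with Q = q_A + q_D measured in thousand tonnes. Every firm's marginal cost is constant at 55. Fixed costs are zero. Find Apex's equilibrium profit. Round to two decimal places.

600.89

A representative firm's profit is π_i = q_i(159 - 2Q) - 55q_i.
First-order condition (treating rivals' output as given): 104 - 4q_i - 2q_j = 0.
With identical firms every q_j equals q_i, so q_j = q_i and 104 = 6q_i, giving q_i = 52/3.
Price P = 159 - 2·(104/3) = 269/3.
Apex's profit: (269/3 - 55)·(52/3) = 600.8889.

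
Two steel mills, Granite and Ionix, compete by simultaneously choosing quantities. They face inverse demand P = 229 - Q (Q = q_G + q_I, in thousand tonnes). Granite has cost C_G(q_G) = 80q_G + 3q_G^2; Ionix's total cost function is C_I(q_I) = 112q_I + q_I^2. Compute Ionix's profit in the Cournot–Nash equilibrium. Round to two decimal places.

Granite's profit: π_G = (229 - Q)q_G - (80q_G + 3q_G²). Setting ∂π_G/∂q_G = 0: 149 - 8q_G - (q_I) = 0.
Ionix's first-order condition: 117 - 4q_I - (q_G) = 0.
Best responses: q_G = (149 - q_I)/8, q_I = (117 - q_G)/4.
Solving the pair: q_G = 479/31, q_I = 787/31.
Price P = 229 - 1266/31 = 188.1613.
Ionix's profit: 188.1613·(787/31) - 112·(787/31) - (787/31)² = 1289.0094.

1289.01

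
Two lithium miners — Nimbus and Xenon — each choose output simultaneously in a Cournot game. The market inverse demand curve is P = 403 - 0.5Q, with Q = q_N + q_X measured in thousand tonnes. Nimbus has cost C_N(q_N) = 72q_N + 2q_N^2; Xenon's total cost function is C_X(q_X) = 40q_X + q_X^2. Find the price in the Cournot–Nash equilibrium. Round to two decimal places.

319.58

Nimbus's profit: π_N = (403 - 0.5Q)q_N - (72q_N + 2q_N²). Setting ∂π_N/∂q_N = 0: 331 - 5q_N - (1/2)(q_X) = 0.
Xenon's profit: π_X = (403 - 0.5Q)q_X - (40q_X + q_X²). Setting ∂π_X/∂q_X = 0: 363 - 3q_X - (1/2)(q_N) = 0.
Rearranging gives the reaction functions q_N = (331 - (1/2)q_X)/5 and q_X = (363 - (1/2)q_N)/3.
Solving the pair: q_N = 55.0169, q_X = 111.8305.
Total output Q = 166.8475, so price P = 403 - (1/2)·166.8475 = 319.5763.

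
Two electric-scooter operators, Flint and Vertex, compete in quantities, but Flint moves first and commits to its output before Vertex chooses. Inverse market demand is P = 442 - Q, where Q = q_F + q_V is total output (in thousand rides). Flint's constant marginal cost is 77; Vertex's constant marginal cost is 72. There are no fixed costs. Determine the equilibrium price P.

167

Solve by backward induction. Given q_F, the follower Vertex maximises π_V = (442 - q_F - q_V)q_V - 72q_V.
Setting the follower's marginal profit to zero, 370 - q_F - 2q_V = 0, i.e. q_V = (370 - q_F)/2.
The leader anticipates this reaction. Substituting into P = 442 - Q gives P = 257 - (1/2)q_F, so π_F = (257 - (1/2)q_F)q_F - 77q_F.
Maximising: ∂π_F/∂q_F = 180 - q_F = 0, giving q_F = 180.
Then q_V = (370 - 180)/2 = 95.
Total output Q = 275, so price P = 442 - 275 = 167.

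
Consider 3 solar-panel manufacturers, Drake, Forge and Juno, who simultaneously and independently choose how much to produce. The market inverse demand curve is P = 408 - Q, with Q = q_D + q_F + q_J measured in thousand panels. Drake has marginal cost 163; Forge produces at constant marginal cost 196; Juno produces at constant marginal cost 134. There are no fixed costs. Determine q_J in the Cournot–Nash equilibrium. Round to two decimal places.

91.25

Drake's profit: π_D = (408 - Q)q_D - (163q_D). Setting ∂π_D/∂q_D = 0: 245 - 2q_D - (q_F + q_J) = 0.
Forge's first-order condition: 212 - 2q_F - (q_D + q_J) = 0.
Juno's first-order condition: 274 - 2q_J - (q_D + q_F) = 0.
Adding the 3 conditions: 731 − 2Q − 2Q = 0, i.e. Q = 731/4.
Back-substituting: q_D = (245 − 731/4) = 249/4, q_F = (212 − 731/4) = 117/4, q_J = (274 − 731/4) = 365/4.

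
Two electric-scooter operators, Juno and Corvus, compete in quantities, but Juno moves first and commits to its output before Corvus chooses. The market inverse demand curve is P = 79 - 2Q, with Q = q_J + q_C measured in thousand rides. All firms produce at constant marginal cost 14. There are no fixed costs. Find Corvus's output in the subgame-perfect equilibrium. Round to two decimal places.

Solve by backward induction. Given q_J, the follower Corvus maximises π_C = (79 - 2q_J - 2q_C)q_C - 14q_C.
Setting the follower's marginal profit to zero, 65 - 2q_J - 4q_C = 0, i.e. q_C = (65 - 2q_J)/4.
Juno substitutes q_C(q_J) into its own profit: π_J = q_J(79 - 2q_J - (65 - 2q_J)/2) - 14q_J = (93/2 - q_J)q_J - 14q_J.
Leader FOC: 65/2 - 2q_J = 0, so q_J = 65/4.
Then q_C = (65 - 2·(65/4))/4 = 65/8.

8.13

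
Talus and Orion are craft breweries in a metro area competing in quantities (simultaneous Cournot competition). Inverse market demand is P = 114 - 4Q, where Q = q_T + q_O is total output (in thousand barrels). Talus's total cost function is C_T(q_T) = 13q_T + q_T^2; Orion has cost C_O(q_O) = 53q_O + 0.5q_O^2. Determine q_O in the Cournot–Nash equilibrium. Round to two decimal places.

Talus's profit: π_T = (114 - 4Q)q_T - (13q_T + q_T²). Setting ∂π_T/∂q_T = 0: 101 - 10q_T - 4(q_O) = 0.
Orion's profit: π_O = (114 - 4Q)q_O - (53q_O + (1/2)q_O²). Setting ∂π_O/∂q_O = 0: 61 - 9q_O - 4(q_T) = 0.
Best responses: q_T = (101 - 4q_O)/10, q_O = (61 - 4q_T)/9.
Substituting one into the other gives q_T = 665/74 and q_O = 103/37.

2.78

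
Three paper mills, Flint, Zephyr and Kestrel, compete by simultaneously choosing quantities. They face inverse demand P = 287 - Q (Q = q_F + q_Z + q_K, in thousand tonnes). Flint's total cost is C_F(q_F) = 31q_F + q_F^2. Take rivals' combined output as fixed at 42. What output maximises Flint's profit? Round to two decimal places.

53.50

With rivals' combined output fixed at 42, Flint's profit is π_F = (287 - 42 - q_F)q_F - (31q_F + q_F²) = (245 - q_F)q_F - (31q_F + q_F²).
∂π_F/∂q_F = 214 - 4q_F = 0, so q_F = 107/2.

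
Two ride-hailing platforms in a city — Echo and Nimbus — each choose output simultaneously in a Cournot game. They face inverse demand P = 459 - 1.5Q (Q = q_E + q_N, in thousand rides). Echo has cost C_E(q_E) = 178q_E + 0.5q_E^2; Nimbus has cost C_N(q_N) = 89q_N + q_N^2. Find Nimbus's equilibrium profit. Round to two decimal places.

8890.48

Echo's profit: π_E = (459 - 1.5Q)q_E - (178q_E + (1/2)q_E²). Setting ∂π_E/∂q_E = 0: 281 - 4q_E - (3/2)(q_N) = 0.
Nimbus's profit: π_N = (459 - 1.5Q)q_N - (89q_N + q_N²). Setting ∂π_N/∂q_N = 0: 370 - 5q_N - (3/2)(q_E) = 0.
Best responses: q_E = (281 - (3/2)q_N)/4, q_N = (370 - (3/2)q_E)/5.
Substituting one into the other gives q_E = 47.8873 and q_N = 59.6338.
Price P = 459 - (3/2)·107.5211 = 297.7183.
Nimbus's profit: 297.7183·59.6338 - 89·59.6338 - 59.6338² = 8890.4761.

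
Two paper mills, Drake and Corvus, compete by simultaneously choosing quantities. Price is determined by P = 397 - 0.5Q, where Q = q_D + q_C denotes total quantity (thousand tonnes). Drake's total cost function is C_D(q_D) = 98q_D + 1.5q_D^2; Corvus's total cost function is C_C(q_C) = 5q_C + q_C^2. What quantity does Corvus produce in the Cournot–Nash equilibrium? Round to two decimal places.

Drake's profit: π_D = (397 - 0.5Q)q_D - (98q_D + (3/2)q_D²). Setting ∂π_D/∂q_D = 0: 299 - 4q_D - (1/2)(q_C) = 0.
Corvus's first-order condition: 392 - 3q_C - (1/2)(q_D) = 0.
Best responses: q_D = (299 - (1/2)q_C)/4, q_C = (392 - (1/2)q_D)/3.
Solving the pair: q_D = 59.6596, q_C = 120.7234.

120.72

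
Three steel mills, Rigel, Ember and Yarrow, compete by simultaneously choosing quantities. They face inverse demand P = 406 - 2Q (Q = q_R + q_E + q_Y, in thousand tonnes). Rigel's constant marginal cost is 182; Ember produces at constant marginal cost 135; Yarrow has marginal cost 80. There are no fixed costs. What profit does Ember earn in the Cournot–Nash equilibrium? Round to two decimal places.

2161.53

Rigel's profit: π_R = (406 - 2Q)q_R - (182q_R). Setting ∂π_R/∂q_R = 0: 224 - 4q_R - 2(q_E + q_Y) = 0.
Ember's profit: π_E = (406 - 2Q)q_E - (135q_E). Setting ∂π_E/∂q_E = 0: 271 - 4q_E - 2(q_R + q_Y) = 0.
Yarrow's first-order condition: 326 - 4q_Y - 2(q_R + q_E) = 0.
Adding the 3 first-order conditions: 821 − 8Q = 0, so Q = 821/8.
Back-substituting: q_R = (224 − 821/4)/2 = 75/8, q_E = (271 − 821/4)/2 = 263/8, q_Y = (326 − 821/4)/2 = 483/8.
Price P = 406 - 2·(821/8) = 803/4.
Ember's profit: (803/4 - 135)·(263/8) = 2161.5313.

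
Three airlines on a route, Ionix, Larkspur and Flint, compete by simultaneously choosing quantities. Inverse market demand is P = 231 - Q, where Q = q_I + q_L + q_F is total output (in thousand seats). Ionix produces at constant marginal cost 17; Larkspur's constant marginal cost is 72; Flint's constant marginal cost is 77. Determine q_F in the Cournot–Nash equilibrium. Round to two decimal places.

22.25

Ionix's profit: π_I = (231 - Q)q_I - (17q_I). Setting ∂π_I/∂q_I = 0: 214 - 2q_I - (q_L + q_F) = 0.
Larkspur's first-order condition: 159 - 2q_L - (q_I + q_F) = 0.
Flint's profit: π_F = (231 - Q)q_F - (77q_F). Setting ∂π_F/∂q_F = 0: 154 - 2q_F - (q_I + q_L) = 0.
Summing all 3 equations gives 527 − 4Q = 0, hence Q = 527/4.
Back-substituting: q_I = (214 − 527/4) = 329/4, q_L = (159 − 527/4) = 109/4, q_F = (154 − 527/4) = 89/4.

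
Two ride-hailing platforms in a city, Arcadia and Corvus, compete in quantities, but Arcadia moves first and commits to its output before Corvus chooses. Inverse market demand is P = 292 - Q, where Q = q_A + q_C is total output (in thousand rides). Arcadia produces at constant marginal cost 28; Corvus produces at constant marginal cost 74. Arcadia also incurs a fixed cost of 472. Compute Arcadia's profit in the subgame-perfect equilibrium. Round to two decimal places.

11540.50

The follower Corvus best-responds to any q_A: π_C = (292 - Q)q_C - 74q_C.
Follower FOC: 218 - q_A - 2q_C = 0, so q_C(q_A) = (218 - q_A)/2.
Arcadia substitutes q_C(q_A) into its own profit: π_A = q_A(292 - q_A - (218 - q_A)/2) - 28q_A = (183 - (1/2)q_A)q_A - 28q_A.
Leader FOC: 155 - q_A = 0, so q_A = 155.
Then q_C = (218 - 155)/2 = 63/2.
Price P = 292 - 373/2 = 211/2.
Arcadia's profit: (211/2 - 28)·155 - 472 = 11540.5000.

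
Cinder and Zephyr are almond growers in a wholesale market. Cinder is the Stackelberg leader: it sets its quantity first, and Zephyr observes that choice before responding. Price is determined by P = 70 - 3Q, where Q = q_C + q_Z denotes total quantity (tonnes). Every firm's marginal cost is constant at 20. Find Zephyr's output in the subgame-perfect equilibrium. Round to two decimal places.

4.17

The follower Zephyr best-responds to any q_C: π_Z = (70 - 3Q)q_Z - 20q_Z.
Follower FOC: 50 - 3q_C - 6q_Z = 0, so q_Z(q_C) = (50 - 3q_C)/6.
Cinder substitutes q_Z(q_C) into its own profit: π_C = q_C(70 - 3q_C - (50 - 3q_C)/2) - 20q_C = (45 - (3/2)q_C)q_C - 20q_C.
Leader FOC: 25 - 3q_C = 0, so q_C = 25/3.
Then q_Z = (50 - 3·(25/3))/6 = 25/6.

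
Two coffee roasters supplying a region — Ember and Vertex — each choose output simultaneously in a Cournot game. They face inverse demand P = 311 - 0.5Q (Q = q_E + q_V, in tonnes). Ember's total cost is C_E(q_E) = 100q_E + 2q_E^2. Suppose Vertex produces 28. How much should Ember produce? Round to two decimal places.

With the rival's output fixed at 28, Ember's profit is π_E = (311 - (1/2)·28 - (1/2)q_E)q_E - (100q_E + 2q_E²) = (297 - (1/2)q_E)q_E - (100q_E + 2q_E²).
∂π_E/∂q_E = 197 - 5q_E = 0, so q_E = 197/5.

39.40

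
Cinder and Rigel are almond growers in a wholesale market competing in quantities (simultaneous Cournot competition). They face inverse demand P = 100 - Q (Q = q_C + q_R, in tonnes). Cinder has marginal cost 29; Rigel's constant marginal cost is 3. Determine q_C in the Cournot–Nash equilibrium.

15

Cinder's profit: π_C = (100 - Q)q_C - (29q_C). Setting ∂π_C/∂q_C = 0: 71 - 2q_C - (q_R) = 0.
Rigel's first-order condition: 97 - 2q_R - (q_C) = 0.
Rearranging gives the reaction functions q_C = (71 - q_R)/2 and q_R = (97 - q_C)/2.
Solving the pair: q_C = 15, q_R = 41.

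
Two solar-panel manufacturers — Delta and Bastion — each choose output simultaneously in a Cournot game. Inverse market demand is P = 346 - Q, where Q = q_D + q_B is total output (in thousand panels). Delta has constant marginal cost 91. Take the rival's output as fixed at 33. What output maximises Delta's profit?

With the rival's output fixed at 33, Delta's profit is π_D = (346 - 33 - q_D)q_D - (91q_D) = (313 - q_D)q_D - (91q_D).
∂π_D/∂q_D = 222 - 2q_D = 0, so q_D = 111.

111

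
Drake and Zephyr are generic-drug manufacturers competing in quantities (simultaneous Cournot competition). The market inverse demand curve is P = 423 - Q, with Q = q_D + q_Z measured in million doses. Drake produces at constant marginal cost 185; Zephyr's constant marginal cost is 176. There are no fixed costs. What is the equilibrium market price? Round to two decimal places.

Drake's profit: π_D = (423 - Q)q_D - (185q_D). Setting ∂π_D/∂q_D = 0: 238 - 2q_D - (q_Z) = 0.
Zephyr's profit: π_Z = (423 - Q)q_Z - (176q_Z). Setting ∂π_Z/∂q_Z = 0: 247 - 2q_Z - (q_D) = 0.
Best responses: q_D = (238 - q_Z)/2, q_Z = (247 - q_D)/2.
Solving the pair: q_D = 229/3, q_Z = 256/3.
Total output Q = 485/3, so price P = 423 - 485/3 = 784/3.

261.33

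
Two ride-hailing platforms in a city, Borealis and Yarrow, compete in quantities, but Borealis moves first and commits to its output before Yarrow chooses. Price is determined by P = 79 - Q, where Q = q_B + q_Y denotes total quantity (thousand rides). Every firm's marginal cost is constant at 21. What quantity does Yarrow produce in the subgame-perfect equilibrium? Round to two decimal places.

14.50

The follower Yarrow best-responds to any q_B: π_Y = (79 - Q)q_Y - 21q_Y.
∂π_Y/∂q_Y = 58 - q_B - 2q_Y = 0 gives the reaction function q_Y = (58 - q_B)/2.
The leader anticipates this reaction. Substituting into P = 79 - Q gives P = 50 - (1/2)q_B, so π_B = (50 - (1/2)q_B)q_B - 21q_B.
Leader FOC: 29 - q_B = 0, so q_B = 29.
Then q_Y = (58 - 29)/2 = 29/2.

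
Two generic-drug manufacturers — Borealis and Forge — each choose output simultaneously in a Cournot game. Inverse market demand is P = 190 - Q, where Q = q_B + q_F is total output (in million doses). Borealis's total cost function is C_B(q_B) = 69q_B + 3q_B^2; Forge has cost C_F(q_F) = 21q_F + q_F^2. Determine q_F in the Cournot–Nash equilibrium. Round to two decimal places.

39.71

Borealis's profit: π_B = (190 - Q)q_B - (69q_B + 3q_B²). Setting ∂π_B/∂q_B = 0: 121 - 8q_B - (q_F) = 0.
Forge's first-order condition: 169 - 4q_F - (q_B) = 0.
Rearranging gives the reaction functions q_B = (121 - q_F)/8 and q_F = (169 - q_B)/4.
Substituting one into the other gives q_B = 315/31 and q_F = 1231/31.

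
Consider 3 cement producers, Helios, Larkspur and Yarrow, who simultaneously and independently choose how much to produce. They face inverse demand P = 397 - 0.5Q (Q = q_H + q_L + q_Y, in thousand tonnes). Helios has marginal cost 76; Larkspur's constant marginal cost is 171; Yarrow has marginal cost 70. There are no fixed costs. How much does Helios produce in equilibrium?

Helios's profit: π_H = (397 - 0.5Q)q_H - (76q_H). Setting ∂π_H/∂q_H = 0: 321 - q_H - (1/2)(q_L + q_Y) = 0.
Larkspur's first-order condition: 226 - q_L - (1/2)(q_H + q_Y) = 0.
Yarrow's profit: π_Y = (397 - 0.5Q)q_Y - (70q_Y). Setting ∂π_Y/∂q_Y = 0: 327 - q_Y - (1/2)(q_H + q_L) = 0.
Summing all 3 equations gives 874 − 2Q = 0, hence Q = 437.
Back-substituting: q_H = (321 − 437/2)/(1/2) = 205, q_L = (226 − 437/2)/(1/2) = 15, q_Y = (327 − 437/2)/(1/2) = 217.

205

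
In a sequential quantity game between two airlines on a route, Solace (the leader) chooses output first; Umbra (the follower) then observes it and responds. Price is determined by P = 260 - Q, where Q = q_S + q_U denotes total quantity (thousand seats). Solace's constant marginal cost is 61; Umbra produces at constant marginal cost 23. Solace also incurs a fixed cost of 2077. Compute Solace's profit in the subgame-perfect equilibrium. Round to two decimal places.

Solve by backward induction. Given q_S, the follower Umbra maximises π_U = (260 - q_S - q_U)q_U - 23q_U.
Setting the follower's marginal profit to zero, 237 - q_S - 2q_U = 0, i.e. q_U = (237 - q_S)/2.
Solace substitutes q_U(q_S) into its own profit: π_S = q_S(260 - q_S - (237 - q_S)/2) - 61q_S = (283/2 - (1/2)q_S)q_S - 61q_S.
Maximising: ∂π_S/∂q_S = 161/2 - q_S = 0, giving q_S = 161/2.
Then q_U = (237 - 161/2)/2 = 313/4.
Price P = 260 - 635/4 = 405/4.
Solace's profit: (405/4 - 61)·(161/2) - 2077 = 1163.1250.

1163.13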